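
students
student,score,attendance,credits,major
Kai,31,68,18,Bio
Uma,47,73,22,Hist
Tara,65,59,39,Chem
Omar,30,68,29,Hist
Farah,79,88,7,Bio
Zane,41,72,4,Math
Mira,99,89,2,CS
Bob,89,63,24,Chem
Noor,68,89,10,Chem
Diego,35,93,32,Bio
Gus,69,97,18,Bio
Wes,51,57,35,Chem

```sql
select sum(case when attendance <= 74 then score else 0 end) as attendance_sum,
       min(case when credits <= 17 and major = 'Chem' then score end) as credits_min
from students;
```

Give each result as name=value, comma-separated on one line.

[attendance_sum: attendance <= 74]
student=Kai: ✓ → 31
student=Uma: ✓ → 47
student=Tara: ✓ → 65
student=Omar: ✓ → 30
student=Farah: ✗
student=Zane: ✓ → 41
student=Mira: ✗
student=Bob: ✓ → 89
student=Noor: ✗
student=Diego: ✗
student=Gus: ✗
student=Wes: ✓ → 51
attendance_sum = 31 + 47 + 65 + 30 + 41 + 89 + 51 = 354
—
[credits_min: credits <= 17 and major = 'Chem']
student=Kai: ✗
student=Uma: ✗
student=Tara: ✗
student=Omar: ✗
student=Farah: ✗
student=Zane: ✗
student=Mira: ✗
student=Bob: ✗
student=Noor: ✓ → 68
student=Diego: ✗
student=Gus: ✗
student=Wes: ✗
credits_min = MIN(68) = 68

attendance_sum=354, credits_min=68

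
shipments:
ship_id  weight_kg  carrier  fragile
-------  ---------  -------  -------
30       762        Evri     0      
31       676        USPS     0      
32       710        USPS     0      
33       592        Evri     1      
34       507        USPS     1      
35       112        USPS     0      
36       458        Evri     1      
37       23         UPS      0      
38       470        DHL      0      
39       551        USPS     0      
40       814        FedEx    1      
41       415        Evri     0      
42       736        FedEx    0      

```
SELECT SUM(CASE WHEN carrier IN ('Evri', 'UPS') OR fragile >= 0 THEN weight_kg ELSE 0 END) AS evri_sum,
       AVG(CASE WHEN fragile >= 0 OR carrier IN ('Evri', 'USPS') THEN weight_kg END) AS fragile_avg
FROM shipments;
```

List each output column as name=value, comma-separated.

evri_sum=6826, fragile_avg=525.0769230769

[evri_sum: carrier IN ('Evri', 'UPS') OR fragile >= 0]
ship_id=30: ✓ → 762
ship_id=31: ✓ → 676
ship_id=32: ✓ → 710
ship_id=33: ✓ → 592
ship_id=34: ✓ → 507
ship_id=35: ✓ → 112
ship_id=36: ✓ → 458
ship_id=37: ✓ → 23
ship_id=38: ✓ → 470
ship_id=39: ✓ → 551
ship_id=40: ✓ → 814
ship_id=41: ✓ → 415
ship_id=42: ✓ → 736
evri_sum = 762 + 676 + 710 + 592 + 507 + 112 + 458 + 23 + 470 + 551 + 814 + 415 + 736 = 6826
—
[fragile_avg: fragile >= 0 OR carrier IN ('Evri', 'USPS')]
ship_id=30: ✓ → 762
ship_id=31: ✓ → 676
ship_id=32: ✓ → 710
ship_id=33: ✓ → 592
ship_id=34: ✓ → 507
ship_id=35: ✓ → 112
ship_id=36: ✓ → 458
ship_id=37: ✓ → 23
ship_id=38: ✓ → 470
ship_id=39: ✓ → 551
ship_id=40: ✓ → 814
ship_id=41: ✓ → 415
ship_id=42: ✓ → 736
fragile_avg = (762 + 676 + 710 + 592 + 507 + 112 + 458 + 23 + 470 + 551 + 814 + 415 + 736) / 13 = 525.0769230769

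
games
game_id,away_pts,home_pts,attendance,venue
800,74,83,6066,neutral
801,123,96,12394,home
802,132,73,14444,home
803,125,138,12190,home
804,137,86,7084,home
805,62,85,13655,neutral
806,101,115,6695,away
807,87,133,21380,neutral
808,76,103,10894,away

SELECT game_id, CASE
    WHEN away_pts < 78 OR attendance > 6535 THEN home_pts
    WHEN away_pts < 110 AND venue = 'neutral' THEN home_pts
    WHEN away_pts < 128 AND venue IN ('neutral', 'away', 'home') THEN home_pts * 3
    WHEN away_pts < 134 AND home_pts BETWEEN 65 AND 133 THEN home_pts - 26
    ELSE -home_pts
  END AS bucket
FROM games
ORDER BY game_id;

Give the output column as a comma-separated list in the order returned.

game_id=800: away_pts < 78 OR attendance > 6535 → 83
game_id=801: away_pts < 78 OR attendance > 6535 → 96
game_id=802: away_pts < 78 OR attendance > 6535 → 73
game_id=803: away_pts < 78 OR attendance > 6535 → 138
game_id=804: away_pts < 78 OR attendance > 6535 → 86
game_id=805: away_pts < 78 OR attendance > 6535 → 85
game_id=806: away_pts < 78 OR attendance > 6535 → 115
game_id=807: away_pts < 78 OR attendance > 6535 → 133
game_id=808: away_pts < 78 OR attendance > 6535 → 103

83, 96, 73, 138, 86, 85, 115, 133, 103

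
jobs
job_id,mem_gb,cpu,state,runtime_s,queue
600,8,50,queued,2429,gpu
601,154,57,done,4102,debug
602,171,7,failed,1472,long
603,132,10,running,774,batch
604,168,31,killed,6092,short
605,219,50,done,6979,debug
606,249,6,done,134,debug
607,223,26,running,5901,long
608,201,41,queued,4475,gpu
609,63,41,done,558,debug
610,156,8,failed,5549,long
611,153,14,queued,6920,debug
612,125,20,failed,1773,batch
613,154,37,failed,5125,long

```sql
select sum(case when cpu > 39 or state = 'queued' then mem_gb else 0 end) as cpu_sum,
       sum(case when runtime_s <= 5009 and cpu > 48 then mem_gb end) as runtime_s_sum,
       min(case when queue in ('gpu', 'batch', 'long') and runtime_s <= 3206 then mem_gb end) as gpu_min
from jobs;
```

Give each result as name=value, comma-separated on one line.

[cpu_sum: cpu > 39 or state = 'queued']
job_id=600: ✓ → 8
job_id=601: ✓ → 154
job_id=602: ✗
job_id=603: ✗
job_id=604: ✗
job_id=605: ✓ → 219
job_id=606: ✗
job_id=607: ✗
job_id=608: ✓ → 201
job_id=609: ✓ → 63
job_id=610: ✗
job_id=611: ✓ → 153
job_id=612: ✗
job_id=613: ✗
cpu_sum = 8 + 154 + 219 + 201 + 63 + 153 = 798
—
[runtime_s_sum: runtime_s <= 5009 and cpu > 48]
job_id=600: ✓ → 8
job_id=601: ✓ → 154
job_id=602: ✗
job_id=603: ✗
job_id=604: ✗
job_id=605: ✗
job_id=606: ✗
job_id=607: ✗
job_id=608: ✗
job_id=609: ✗
job_id=610: ✗
job_id=611: ✗
job_id=612: ✗
job_id=613: ✗
runtime_s_sum = 8 + 154 = 162
—
[gpu_min: queue in ('gpu', 'batch', 'long') and runtime_s <= 3206]
job_id=600: ✓ → 8
job_id=601: ✗
job_id=602: ✓ → 171
job_id=603: ✓ → 132
job_id=604: ✗
job_id=605: ✗
job_id=606: ✗
job_id=607: ✗
job_id=608: ✗
job_id=609: ✗
job_id=610: ✗
job_id=611: ✗
job_id=612: ✓ → 125
job_id=613: ✗
gpu_min = MIN(8, 171, 132, 125) = 8

cpu_sum=798, runtime_s_sum=162, gpu_min=8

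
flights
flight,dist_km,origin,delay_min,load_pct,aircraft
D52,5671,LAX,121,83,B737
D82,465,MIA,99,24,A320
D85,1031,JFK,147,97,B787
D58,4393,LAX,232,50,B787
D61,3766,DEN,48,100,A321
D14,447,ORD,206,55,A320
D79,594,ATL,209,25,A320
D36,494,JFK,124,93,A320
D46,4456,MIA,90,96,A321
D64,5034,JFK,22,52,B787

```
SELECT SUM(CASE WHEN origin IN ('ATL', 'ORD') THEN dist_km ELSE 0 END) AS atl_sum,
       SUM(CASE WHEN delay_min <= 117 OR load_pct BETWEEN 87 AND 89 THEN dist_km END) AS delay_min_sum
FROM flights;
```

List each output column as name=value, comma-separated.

[atl_sum: origin IN ('ATL', 'ORD')]
flight=D52: ✗
flight=D82: ✗
flight=D85: ✗
flight=D58: ✗
flight=D61: ✗
flight=D14: ✓ → 447
flight=D79: ✓ → 594
flight=D36: ✗
flight=D46: ✗
flight=D64: ✗
atl_sum = 447 + 594 = 1041
—
[delay_min_sum: delay_min <= 117 OR load_pct BETWEEN 87 AND 89]
flight=D52: ✗
flight=D82: ✓ → 465
flight=D85: ✗
flight=D58: ✗
flight=D61: ✓ → 3766
flight=D14: ✗
flight=D79: ✗
flight=D36: ✗
flight=D46: ✓ → 4456
flight=D64: ✓ → 5034
delay_min_sum = 465 + 3766 + 4456 + 5034 = 13721

atl_sum=1041, delay_min_sum=13721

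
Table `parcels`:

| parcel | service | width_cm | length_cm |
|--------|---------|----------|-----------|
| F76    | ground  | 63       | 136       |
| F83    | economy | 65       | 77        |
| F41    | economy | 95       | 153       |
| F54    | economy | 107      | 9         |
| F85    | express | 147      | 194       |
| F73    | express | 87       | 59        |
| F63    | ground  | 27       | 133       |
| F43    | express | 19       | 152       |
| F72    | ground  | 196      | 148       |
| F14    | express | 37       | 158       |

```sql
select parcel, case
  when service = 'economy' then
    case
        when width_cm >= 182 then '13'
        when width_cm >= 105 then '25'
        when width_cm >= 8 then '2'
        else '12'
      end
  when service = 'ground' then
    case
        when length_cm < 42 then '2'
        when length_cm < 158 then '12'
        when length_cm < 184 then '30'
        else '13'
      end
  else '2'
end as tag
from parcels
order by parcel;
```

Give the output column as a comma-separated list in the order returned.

parcel=F14: service='express' → outer ELSE → 2
parcel=F41: service='economy' → inner[width_cm >= 8] → 2
parcel=F43: service='express' → outer ELSE → 2
parcel=F54: service='economy' → inner[width_cm >= 105] → 25
parcel=F63: service='ground' → inner[length_cm < 158] → 12
parcel=F72: service='ground' → inner[length_cm < 158] → 12
parcel=F73: service='express' → outer ELSE → 2
parcel=F76: service='ground' → inner[length_cm < 158] → 12
parcel=F83: service='economy' → inner[width_cm >= 8] → 2
parcel=F85: service='express' → outer ELSE → 2

2, 2, 2, 25, 12, 12, 2, 12, 2, 2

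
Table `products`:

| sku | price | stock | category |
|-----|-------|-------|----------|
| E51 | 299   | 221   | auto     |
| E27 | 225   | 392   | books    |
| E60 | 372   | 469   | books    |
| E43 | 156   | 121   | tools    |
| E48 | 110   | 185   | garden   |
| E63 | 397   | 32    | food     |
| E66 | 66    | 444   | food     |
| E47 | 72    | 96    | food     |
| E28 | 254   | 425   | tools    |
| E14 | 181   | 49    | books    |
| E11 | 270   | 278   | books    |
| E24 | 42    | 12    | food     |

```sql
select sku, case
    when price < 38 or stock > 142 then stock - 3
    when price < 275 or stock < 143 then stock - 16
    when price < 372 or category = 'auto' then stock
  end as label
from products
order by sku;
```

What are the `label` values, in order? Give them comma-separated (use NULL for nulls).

275, 33, -4, 389, 422, 105, 80, 182, 218, 466, 16, 441

sku=E11: price < 38 or stock > 142 → 275
sku=E14: price < 275 or stock < 143 → 33
sku=E24: price < 275 or stock < 143 → -4
sku=E27: price < 38 or stock > 142 → 389
sku=E28: price < 38 or stock > 142 → 422
sku=E43: price < 275 or stock < 143 → 105
sku=E47: price < 275 or stock < 143 → 80
sku=E48: price < 38 or stock > 142 → 182
sku=E51: price < 38 or stock > 142 → 218
sku=E60: price < 38 or stock > 142 → 466
sku=E63: price < 275 or stock < 143 → 16
sku=E66: price < 38 or stock > 142 → 441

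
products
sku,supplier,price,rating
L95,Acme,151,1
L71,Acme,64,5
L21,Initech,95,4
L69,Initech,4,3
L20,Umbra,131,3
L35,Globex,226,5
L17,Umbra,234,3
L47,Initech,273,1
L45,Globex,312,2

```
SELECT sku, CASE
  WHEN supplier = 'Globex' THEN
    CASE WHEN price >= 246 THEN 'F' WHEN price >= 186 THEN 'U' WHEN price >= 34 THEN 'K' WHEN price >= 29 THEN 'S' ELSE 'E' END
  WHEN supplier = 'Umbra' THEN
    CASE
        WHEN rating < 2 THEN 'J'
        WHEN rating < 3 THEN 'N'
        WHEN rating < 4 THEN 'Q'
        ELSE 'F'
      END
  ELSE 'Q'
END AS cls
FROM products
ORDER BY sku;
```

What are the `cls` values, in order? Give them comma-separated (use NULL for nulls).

sku=L17: supplier='Umbra' → inner[rating < 4] → Q
sku=L20: supplier='Umbra' → inner[rating < 4] → Q
sku=L21: supplier='Initech' → outer ELSE → Q
sku=L35: supplier='Globex' → inner[price >= 186] → U
sku=L45: supplier='Globex' → inner[price >= 246] → F
sku=L47: supplier='Initech' → outer ELSE → Q
sku=L69: supplier='Initech' → outer ELSE → Q
sku=L71: supplier='Acme' → outer ELSE → Q
sku=L95: supplier='Acme' → outer ELSE → Q

Q, Q, Q, U, F, Q, Q, Q, Q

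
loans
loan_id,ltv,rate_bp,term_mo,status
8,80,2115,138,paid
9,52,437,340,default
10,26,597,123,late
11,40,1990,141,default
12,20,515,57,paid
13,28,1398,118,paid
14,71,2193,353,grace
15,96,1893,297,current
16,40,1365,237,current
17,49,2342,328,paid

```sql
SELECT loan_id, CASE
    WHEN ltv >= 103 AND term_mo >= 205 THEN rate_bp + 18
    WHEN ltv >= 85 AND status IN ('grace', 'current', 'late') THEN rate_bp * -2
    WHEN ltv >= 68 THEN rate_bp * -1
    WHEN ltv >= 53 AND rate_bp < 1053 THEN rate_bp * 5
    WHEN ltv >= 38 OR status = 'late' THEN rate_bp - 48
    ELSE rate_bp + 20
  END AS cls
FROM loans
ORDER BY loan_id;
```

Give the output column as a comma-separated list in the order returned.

-2115, 389, 549, 1942, 535, 1418, -2193, -3786, 1317, 2294

loan_id=8: ltv >= 68 → -2115
loan_id=9: ltv >= 38 OR status = 'late' → 389
loan_id=10: ltv >= 38 OR status = 'late' → 549
loan_id=11: ltv >= 38 OR status = 'late' → 1942
loan_id=12: ELSE → 535
loan_id=13: ELSE → 1418
loan_id=14: ltv >= 68 → -2193
loan_id=15: ltv >= 85 AND status IN ('grace', 'current', 'late') → -3786
loan_id=16: ltv >= 38 OR status = 'late' → 1317
loan_id=17: ltv >= 38 OR status = 'late' → 2294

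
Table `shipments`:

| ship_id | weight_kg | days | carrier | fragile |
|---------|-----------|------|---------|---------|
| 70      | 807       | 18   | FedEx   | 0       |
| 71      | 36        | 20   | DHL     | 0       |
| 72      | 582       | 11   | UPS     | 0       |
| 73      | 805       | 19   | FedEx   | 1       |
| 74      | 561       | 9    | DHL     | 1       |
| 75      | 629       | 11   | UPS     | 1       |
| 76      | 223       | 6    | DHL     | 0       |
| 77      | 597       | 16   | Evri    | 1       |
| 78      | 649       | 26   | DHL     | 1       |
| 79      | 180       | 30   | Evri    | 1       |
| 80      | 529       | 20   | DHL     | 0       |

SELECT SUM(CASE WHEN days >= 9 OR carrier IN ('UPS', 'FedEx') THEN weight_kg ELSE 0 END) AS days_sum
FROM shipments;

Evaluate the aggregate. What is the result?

5375

ship_id=70: ✓ → 807
ship_id=71: ✓ → 36
ship_id=72: ✓ → 582
ship_id=73: ✓ → 805
ship_id=74: ✓ → 561
ship_id=75: ✓ → 629
ship_id=76: ✗
ship_id=77: ✓ → 597
ship_id=78: ✓ → 649
ship_id=79: ✓ → 180
ship_id=80: ✓ → 529
days_sum = 807 + 36 + 582 + 805 + 561 + 629 + 597 + 649 + 180 + 529 = 5375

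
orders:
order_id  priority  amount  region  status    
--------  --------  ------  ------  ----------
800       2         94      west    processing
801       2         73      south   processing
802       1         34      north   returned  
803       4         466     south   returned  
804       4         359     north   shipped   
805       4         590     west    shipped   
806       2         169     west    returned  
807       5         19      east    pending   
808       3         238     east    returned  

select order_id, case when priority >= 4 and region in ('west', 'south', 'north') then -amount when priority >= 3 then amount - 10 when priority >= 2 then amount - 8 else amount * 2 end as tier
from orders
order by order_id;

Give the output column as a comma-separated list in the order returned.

86, 65, 68, -466, -359, -590, 161, 9, 228

order_id=800: priority >= 2 → 86
order_id=801: priority >= 2 → 65
order_id=802: ELSE → 68
order_id=803: priority >= 4 and region in ('west', 'south', 'north') → -466
order_id=804: priority >= 4 and region in ('west', 'south', 'north') → -359
order_id=805: priority >= 4 and region in ('west', 'south', 'north') → -590
order_id=806: priority >= 2 → 161
order_id=807: priority >= 3 → 9
order_id=808: priority >= 3 → 228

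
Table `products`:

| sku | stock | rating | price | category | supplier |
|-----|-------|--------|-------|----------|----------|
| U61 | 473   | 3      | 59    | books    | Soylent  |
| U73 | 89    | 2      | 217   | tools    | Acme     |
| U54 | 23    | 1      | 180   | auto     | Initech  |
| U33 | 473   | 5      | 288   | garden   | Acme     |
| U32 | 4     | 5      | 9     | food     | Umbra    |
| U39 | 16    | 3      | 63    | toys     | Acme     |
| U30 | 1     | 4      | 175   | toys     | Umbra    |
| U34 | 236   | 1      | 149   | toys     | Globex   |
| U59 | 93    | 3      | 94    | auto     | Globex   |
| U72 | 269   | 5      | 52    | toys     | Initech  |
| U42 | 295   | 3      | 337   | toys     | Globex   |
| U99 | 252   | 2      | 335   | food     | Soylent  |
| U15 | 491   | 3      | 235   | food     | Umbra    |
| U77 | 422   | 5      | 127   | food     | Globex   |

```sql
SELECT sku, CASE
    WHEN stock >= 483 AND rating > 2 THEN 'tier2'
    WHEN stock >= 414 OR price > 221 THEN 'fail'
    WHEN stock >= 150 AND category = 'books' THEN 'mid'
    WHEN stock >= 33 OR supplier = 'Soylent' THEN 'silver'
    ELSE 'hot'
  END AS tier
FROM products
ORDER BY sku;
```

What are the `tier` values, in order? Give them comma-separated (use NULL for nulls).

tier2, hot, hot, fail, silver, hot, fail, hot, silver, fail, silver, silver, fail, fail

sku=U15: stock >= 483 AND rating > 2 → tier2
sku=U30: ELSE → hot
sku=U32: ELSE → hot
sku=U33: stock >= 414 OR price > 221 → fail
sku=U34: stock >= 33 OR supplier = 'Soylent' → silver
sku=U39: ELSE → hot
sku=U42: stock >= 414 OR price > 221 → fail
sku=U54: ELSE → hot
sku=U59: stock >= 33 OR supplier = 'Soylent' → silver
sku=U61: stock >= 414 OR price > 221 → fail
sku=U72: stock >= 33 OR supplier = 'Soylent' → silver
sku=U73: stock >= 33 OR supplier = 'Soylent' → silver
sku=U77: stock >= 414 OR price > 221 → fail
sku=U99: stock >= 414 OR price > 221 → fail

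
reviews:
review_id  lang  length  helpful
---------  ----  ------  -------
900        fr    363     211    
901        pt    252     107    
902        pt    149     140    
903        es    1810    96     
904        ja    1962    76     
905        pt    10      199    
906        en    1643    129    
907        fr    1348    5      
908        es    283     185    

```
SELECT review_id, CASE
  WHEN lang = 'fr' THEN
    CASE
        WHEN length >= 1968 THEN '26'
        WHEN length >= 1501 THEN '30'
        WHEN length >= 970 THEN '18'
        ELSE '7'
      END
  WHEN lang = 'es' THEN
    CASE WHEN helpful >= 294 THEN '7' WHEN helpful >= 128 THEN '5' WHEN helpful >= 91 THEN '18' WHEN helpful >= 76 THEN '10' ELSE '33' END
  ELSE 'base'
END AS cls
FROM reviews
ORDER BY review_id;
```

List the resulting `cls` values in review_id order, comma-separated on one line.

review_id=900: lang='fr' → inner[ELSE] → 7
review_id=901: lang='pt' → outer ELSE → base
review_id=902: lang='pt' → outer ELSE → base
review_id=903: lang='es' → inner[helpful >= 91] → 18
review_id=904: lang='ja' → outer ELSE → base
review_id=905: lang='pt' → outer ELSE → base
review_id=906: lang='en' → outer ELSE → base
review_id=907: lang='fr' → inner[length >= 970] → 18
review_id=908: lang='es' → inner[helpful >= 128] → 5

7, base, base, 18, base, base, base, 18, 5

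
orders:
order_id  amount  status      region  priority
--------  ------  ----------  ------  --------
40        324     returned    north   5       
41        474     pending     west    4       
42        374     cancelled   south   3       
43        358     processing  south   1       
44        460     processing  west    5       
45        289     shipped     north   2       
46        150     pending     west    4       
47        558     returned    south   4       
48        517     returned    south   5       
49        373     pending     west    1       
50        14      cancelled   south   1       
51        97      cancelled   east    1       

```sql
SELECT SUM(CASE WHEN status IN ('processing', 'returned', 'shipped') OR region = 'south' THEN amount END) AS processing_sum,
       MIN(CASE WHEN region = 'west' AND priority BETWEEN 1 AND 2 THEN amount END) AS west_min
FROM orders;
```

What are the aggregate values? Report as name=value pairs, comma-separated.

[processing_sum: status IN ('processing', 'returned', 'shipped') OR region = 'south']
order_id=40: ✓ → 324
order_id=41: ✗
order_id=42: ✓ → 374
order_id=43: ✓ → 358
order_id=44: ✓ → 460
order_id=45: ✓ → 289
order_id=46: ✗
order_id=47: ✓ → 558
order_id=48: ✓ → 517
order_id=49: ✗
order_id=50: ✓ → 14
order_id=51: ✗
processing_sum = 324 + 374 + 358 + 460 + 289 + 558 + 517 + 14 = 2894
—
[west_min: region = 'west' AND priority BETWEEN 1 AND 2]
order_id=40: ✗
order_id=41: ✗
order_id=42: ✗
order_id=43: ✗
order_id=44: ✗
order_id=45: ✗
order_id=46: ✗
order_id=47: ✗
order_id=48: ✗
order_id=49: ✓ → 373
order_id=50: ✗
order_id=51: ✗
west_min = MIN(373) = 373

processing_sum=2894, west_min=373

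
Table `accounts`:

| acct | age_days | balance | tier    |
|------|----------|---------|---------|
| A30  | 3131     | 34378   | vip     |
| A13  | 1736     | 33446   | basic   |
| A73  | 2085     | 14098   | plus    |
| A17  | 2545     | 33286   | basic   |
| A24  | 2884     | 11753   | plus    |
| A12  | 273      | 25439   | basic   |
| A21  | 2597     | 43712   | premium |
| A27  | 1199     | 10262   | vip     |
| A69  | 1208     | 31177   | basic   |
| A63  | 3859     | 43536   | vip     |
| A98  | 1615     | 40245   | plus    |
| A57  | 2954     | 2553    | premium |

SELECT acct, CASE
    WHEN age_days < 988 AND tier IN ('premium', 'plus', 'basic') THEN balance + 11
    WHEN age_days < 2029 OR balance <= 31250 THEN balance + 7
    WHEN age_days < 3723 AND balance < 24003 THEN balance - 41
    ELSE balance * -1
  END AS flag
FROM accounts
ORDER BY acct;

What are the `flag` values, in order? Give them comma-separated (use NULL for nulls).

25450, 33453, -33286, -43712, 11760, 10269, -34378, 2560, -43536, 31184, 14105, 40252

acct=A12: age_days < 988 AND tier IN ('premium', 'plus', 'basic') → 25450
acct=A13: age_days < 2029 OR balance <= 31250 → 33453
acct=A17: ELSE → -33286
acct=A21: ELSE → -43712
acct=A24: age_days < 2029 OR balance <= 31250 → 11760
acct=A27: age_days < 2029 OR balance <= 31250 → 10269
acct=A30: ELSE → -34378
acct=A57: age_days < 2029 OR balance <= 31250 → 2560
acct=A63: ELSE → -43536
acct=A69: age_days < 2029 OR balance <= 31250 → 31184
acct=A73: age_days < 2029 OR balance <= 31250 → 14105
acct=A98: age_days < 2029 OR balance <= 31250 → 40252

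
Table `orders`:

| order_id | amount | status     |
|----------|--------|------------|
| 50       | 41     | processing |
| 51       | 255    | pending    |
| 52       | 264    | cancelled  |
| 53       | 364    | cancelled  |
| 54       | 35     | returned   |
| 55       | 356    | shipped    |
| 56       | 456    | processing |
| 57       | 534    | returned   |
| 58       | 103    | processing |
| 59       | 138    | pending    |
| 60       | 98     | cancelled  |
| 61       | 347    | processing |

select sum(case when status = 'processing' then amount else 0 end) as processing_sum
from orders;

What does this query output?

order_id=50: ✓ → 41
order_id=51: ✗
order_id=52: ✗
order_id=53: ✗
order_id=54: ✗
order_id=55: ✗
order_id=56: ✓ → 456
order_id=57: ✗
order_id=58: ✓ → 103
order_id=59: ✗
order_id=60: ✗
order_id=61: ✓ → 347
processing_sum = 41 + 456 + 103 + 347 = 947

947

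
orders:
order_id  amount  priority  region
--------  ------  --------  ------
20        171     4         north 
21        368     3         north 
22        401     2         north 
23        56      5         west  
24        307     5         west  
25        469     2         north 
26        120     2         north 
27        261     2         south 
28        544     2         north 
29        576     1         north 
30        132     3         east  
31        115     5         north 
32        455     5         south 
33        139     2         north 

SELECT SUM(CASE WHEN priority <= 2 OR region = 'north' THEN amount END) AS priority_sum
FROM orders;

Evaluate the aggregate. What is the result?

3164

order_id=20: ✓ → 171
order_id=21: ✓ → 368
order_id=22: ✓ → 401
order_id=23: ✗
order_id=24: ✗
order_id=25: ✓ → 469
order_id=26: ✓ → 120
order_id=27: ✓ → 261
order_id=28: ✓ → 544
order_id=29: ✓ → 576
order_id=30: ✗
order_id=31: ✓ → 115
order_id=32: ✗
order_id=33: ✓ → 139
priority_sum = 171 + 368 + 401 + 469 + 120 + 261 + 544 + 576 + 115 + 139 = 3164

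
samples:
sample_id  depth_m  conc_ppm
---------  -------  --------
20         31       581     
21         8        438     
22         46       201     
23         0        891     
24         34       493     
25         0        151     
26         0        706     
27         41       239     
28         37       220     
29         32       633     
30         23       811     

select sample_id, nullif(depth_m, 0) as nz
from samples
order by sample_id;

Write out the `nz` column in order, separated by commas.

sample_id=20: depth_m=31 vs 0: differ → 31
sample_id=21: depth_m=8 vs 0: differ → 8
sample_id=22: depth_m=46 vs 0: differ → 46
sample_id=23: depth_m=0 vs 0: equal → NULL
sample_id=24: depth_m=34 vs 0: differ → 34
sample_id=25: depth_m=0 vs 0: equal → NULL
sample_id=26: depth_m=0 vs 0: equal → NULL
sample_id=27: depth_m=41 vs 0: differ → 41
sample_id=28: depth_m=37 vs 0: differ → 37
sample_id=29: depth_m=32 vs 0: differ → 32
sample_id=30: depth_m=23 vs 0: differ → 23

31, 8, 46, NULL, 34, NULL, NULL, 41, 37, 32, 23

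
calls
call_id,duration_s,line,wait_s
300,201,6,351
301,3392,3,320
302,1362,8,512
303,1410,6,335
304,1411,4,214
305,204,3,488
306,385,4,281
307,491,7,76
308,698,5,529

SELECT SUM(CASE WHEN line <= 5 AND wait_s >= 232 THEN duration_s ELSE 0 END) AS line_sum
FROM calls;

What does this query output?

4679

call_id=300: ✗
call_id=301: ✓ → 3392
call_id=302: ✗
call_id=303: ✗
call_id=304: ✗
call_id=305: ✓ → 204
call_id=306: ✓ → 385
call_id=307: ✗
call_id=308: ✓ → 698
line_sum = 3392 + 204 + 385 + 698 = 4679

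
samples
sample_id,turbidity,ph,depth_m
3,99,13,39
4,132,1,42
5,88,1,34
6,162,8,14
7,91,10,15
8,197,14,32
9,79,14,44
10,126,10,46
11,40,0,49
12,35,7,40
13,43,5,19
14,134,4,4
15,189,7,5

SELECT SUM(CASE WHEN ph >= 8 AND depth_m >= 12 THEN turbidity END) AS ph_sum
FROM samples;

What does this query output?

754

sample_id=3: ✓ → 99
sample_id=4: ✗
sample_id=5: ✗
sample_id=6: ✓ → 162
sample_id=7: ✓ → 91
sample_id=8: ✓ → 197
sample_id=9: ✓ → 79
sample_id=10: ✓ → 126
sample_id=11: ✗
sample_id=12: ✗
sample_id=13: ✗
sample_id=14: ✗
sample_id=15: ✗
ph_sum = 99 + 162 + 91 + 197 + 79 + 126 = 754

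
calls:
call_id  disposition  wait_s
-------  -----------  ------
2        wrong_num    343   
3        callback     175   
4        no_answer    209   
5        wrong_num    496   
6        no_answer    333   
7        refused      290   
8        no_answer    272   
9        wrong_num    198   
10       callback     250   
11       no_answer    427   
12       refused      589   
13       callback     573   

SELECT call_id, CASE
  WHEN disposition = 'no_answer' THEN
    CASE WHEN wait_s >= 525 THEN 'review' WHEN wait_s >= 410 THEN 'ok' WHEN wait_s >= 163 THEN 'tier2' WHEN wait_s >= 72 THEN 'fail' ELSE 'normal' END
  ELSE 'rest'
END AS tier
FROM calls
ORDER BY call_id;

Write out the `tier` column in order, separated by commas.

call_id=2: disposition='wrong_num' → outer ELSE → rest
call_id=3: disposition='callback' → outer ELSE → rest
call_id=4: disposition='no_answer' → inner[wait_s >= 163] → tier2
call_id=5: disposition='wrong_num' → outer ELSE → rest
call_id=6: disposition='no_answer' → inner[wait_s >= 163] → tier2
call_id=7: disposition='refused' → outer ELSE → rest
call_id=8: disposition='no_answer' → inner[wait_s >= 163] → tier2
call_id=9: disposition='wrong_num' → outer ELSE → rest
call_id=10: disposition='callback' → outer ELSE → rest
call_id=11: disposition='no_answer' → inner[wait_s >= 410] → ok
call_id=12: disposition='refused' → outer ELSE → rest
call_id=13: disposition='callback' → outer ELSE → rest

rest, rest, tier2, rest, tier2, rest, tier2, rest, rest, ok, rest, rest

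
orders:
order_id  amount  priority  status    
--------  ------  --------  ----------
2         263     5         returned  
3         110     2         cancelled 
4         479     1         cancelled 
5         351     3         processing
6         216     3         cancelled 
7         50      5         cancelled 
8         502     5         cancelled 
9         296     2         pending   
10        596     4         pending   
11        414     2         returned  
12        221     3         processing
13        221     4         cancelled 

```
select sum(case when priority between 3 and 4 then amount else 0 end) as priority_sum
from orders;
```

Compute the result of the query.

1605

order_id=2: ✗
order_id=3: ✗
order_id=4: ✗
order_id=5: ✓ → 351
order_id=6: ✓ → 216
order_id=7: ✗
order_id=8: ✗
order_id=9: ✗
order_id=10: ✓ → 596
order_id=11: ✗
order_id=12: ✓ → 221
order_id=13: ✓ → 221
priority_sum = 351 + 216 + 596 + 221 + 221 = 1605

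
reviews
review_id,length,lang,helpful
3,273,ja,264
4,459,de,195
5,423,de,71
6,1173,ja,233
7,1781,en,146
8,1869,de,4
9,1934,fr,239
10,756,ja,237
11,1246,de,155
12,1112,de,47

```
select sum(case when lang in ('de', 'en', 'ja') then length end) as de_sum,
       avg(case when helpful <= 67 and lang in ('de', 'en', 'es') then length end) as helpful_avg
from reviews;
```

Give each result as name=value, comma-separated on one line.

de_sum=9092, helpful_avg=1490.5

[de_sum: lang in ('de', 'en', 'ja')]
review_id=3: ✓ → 273
review_id=4: ✓ → 459
review_id=5: ✓ → 423
review_id=6: ✓ → 1173
review_id=7: ✓ → 1781
review_id=8: ✓ → 1869
review_id=9: ✗
review_id=10: ✓ → 756
review_id=11: ✓ → 1246
review_id=12: ✓ → 1112
de_sum = 273 + 459 + 423 + 1173 + 1781 + 1869 + 756 + 1246 + 1112 = 9092
—
[helpful_avg: helpful <= 67 and lang in ('de', 'en', 'es')]
review_id=3: ✗
review_id=4: ✗
review_id=5: ✗
review_id=6: ✗
review_id=7: ✗
review_id=8: ✓ → 1869
review_id=9: ✗
review_id=10: ✗
review_id=11: ✗
review_id=12: ✓ → 1112
helpful_avg = (1869 + 1112) / 2 = 1490.5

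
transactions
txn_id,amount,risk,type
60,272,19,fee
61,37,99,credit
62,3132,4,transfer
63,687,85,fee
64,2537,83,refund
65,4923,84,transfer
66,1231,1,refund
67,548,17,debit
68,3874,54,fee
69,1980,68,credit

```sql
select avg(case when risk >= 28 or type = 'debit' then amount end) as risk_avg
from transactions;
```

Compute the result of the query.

2083.7142857143

txn_id=60: ✗
txn_id=61: ✓ → 37
txn_id=62: ✗
txn_id=63: ✓ → 687
txn_id=64: ✓ → 2537
txn_id=65: ✓ → 4923
txn_id=66: ✗
txn_id=67: ✓ → 548
txn_id=68: ✓ → 3874
txn_id=69: ✓ → 1980
risk_avg = (37 + 687 + 2537 + 4923 + 548 + 3874 + 1980) / 7 = 2083.7142857143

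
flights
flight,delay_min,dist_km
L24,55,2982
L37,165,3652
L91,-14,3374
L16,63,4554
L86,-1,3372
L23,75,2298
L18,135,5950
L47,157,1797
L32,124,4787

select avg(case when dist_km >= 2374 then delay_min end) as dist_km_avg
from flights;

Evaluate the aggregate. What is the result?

flight=L24: ✓ → 55
flight=L37: ✓ → 165
flight=L91: ✓ → -14
flight=L16: ✓ → 63
flight=L86: ✓ → -1
flight=L23: ✗
flight=L18: ✓ → 135
flight=L47: ✗
flight=L32: ✓ → 124
dist_km_avg = (55 + 165 + -14 + 63 + -1 + 135 + 124) / 7 = 75.2857142857

75.2857142857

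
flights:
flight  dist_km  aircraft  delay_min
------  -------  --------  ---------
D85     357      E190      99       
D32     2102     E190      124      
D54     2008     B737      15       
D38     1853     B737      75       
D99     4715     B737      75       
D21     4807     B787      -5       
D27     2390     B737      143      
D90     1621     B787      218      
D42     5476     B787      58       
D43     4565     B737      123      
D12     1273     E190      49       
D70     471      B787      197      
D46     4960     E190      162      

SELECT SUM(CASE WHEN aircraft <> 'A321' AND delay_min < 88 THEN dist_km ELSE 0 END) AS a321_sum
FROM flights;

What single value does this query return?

flight=D85: ✗
flight=D32: ✗
flight=D54: ✓ → 2008
flight=D38: ✓ → 1853
flight=D99: ✓ → 4715
flight=D21: ✓ → 4807
flight=D27: ✗
flight=D90: ✗
flight=D42: ✓ → 5476
flight=D43: ✗
flight=D12: ✓ → 1273
flight=D70: ✗
flight=D46: ✗
a321_sum = 2008 + 1853 + 4715 + 4807 + 5476 + 1273 = 20132

20132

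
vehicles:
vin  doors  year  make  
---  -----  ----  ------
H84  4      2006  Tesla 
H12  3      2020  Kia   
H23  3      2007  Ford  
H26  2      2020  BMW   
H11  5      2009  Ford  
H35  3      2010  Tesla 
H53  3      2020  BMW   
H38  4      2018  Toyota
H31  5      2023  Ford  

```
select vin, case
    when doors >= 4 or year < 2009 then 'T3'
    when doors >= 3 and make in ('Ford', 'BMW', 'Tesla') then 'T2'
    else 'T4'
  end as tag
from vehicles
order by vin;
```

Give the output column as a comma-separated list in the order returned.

T3, T4, T3, T4, T3, T2, T3, T2, T3

vin=H11: doors >= 4 or year < 2009 → T3
vin=H12: ELSE → T4
vin=H23: doors >= 4 or year < 2009 → T3
vin=H26: ELSE → T4
vin=H31: doors >= 4 or year < 2009 → T3
vin=H35: doors >= 3 and make in ('Ford', 'BMW', 'Tesla') → T2
vin=H38: doors >= 4 or year < 2009 → T3
vin=H53: doors >= 3 and make in ('Ford', 'BMW', 'Tesla') → T2
vin=H84: doors >= 4 or year < 2009 → T3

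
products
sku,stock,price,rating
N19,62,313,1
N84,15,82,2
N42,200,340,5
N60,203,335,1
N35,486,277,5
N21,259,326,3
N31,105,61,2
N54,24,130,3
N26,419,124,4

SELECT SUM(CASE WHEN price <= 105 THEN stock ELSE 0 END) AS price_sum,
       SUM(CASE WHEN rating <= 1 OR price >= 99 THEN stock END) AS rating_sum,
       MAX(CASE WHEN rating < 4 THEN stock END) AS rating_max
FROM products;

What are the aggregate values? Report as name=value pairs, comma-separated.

[price_sum: price <= 105]
sku=N19: ✗
sku=N84: ✓ → 15
sku=N42: ✗
sku=N60: ✗
sku=N35: ✗
sku=N21: ✗
sku=N31: ✓ → 105
sku=N54: ✗
sku=N26: ✗
price_sum = 15 + 105 = 120
—
[rating_sum: rating <= 1 OR price >= 99]
sku=N19: ✓ → 62
sku=N84: ✗
sku=N42: ✓ → 200
sku=N60: ✓ → 203
sku=N35: ✓ → 486
sku=N21: ✓ → 259
sku=N31: ✗
sku=N54: ✓ → 24
sku=N26: ✓ → 419
rating_sum = 62 + 200 + 203 + 486 + 259 + 24 + 419 = 1653
—
[rating_max: rating < 4]
sku=N19: ✓ → 62
sku=N84: ✓ → 15
sku=N42: ✗
sku=N60: ✓ → 203
sku=N35: ✗
sku=N21: ✓ → 259
sku=N31: ✓ → 105
sku=N54: ✓ → 24
sku=N26: ✗
rating_max = MAX(62, 15, 203, 259, 105, 24) = 259

price_sum=120, rating_sum=1653, rating_max=259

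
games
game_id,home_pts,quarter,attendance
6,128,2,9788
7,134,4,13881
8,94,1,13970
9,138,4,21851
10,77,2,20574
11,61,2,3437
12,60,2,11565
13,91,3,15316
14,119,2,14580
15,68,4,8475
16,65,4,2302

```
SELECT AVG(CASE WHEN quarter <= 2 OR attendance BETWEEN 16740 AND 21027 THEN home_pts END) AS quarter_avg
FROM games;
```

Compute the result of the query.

game_id=6: ✓ → 128
game_id=7: ✗
game_id=8: ✓ → 94
game_id=9: ✗
game_id=10: ✓ → 77
game_id=11: ✓ → 61
game_id=12: ✓ → 60
game_id=13: ✗
game_id=14: ✓ → 119
game_id=15: ✗
game_id=16: ✗
quarter_avg = (128 + 94 + 77 + 61 + 60 + 119) / 6 = 89.8333333333

89.8333333333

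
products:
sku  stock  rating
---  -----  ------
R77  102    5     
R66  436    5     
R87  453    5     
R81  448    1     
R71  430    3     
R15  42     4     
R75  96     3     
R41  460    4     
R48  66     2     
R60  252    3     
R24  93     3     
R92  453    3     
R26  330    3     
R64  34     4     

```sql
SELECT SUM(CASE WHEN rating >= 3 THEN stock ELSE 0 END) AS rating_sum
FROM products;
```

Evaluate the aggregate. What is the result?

3181

sku=R77: ✓ → 102
sku=R66: ✓ → 436
sku=R87: ✓ → 453
sku=R81: ✗
sku=R71: ✓ → 430
sku=R15: ✓ → 42
sku=R75: ✓ → 96
sku=R41: ✓ → 460
sku=R48: ✗
sku=R60: ✓ → 252
sku=R24: ✓ → 93
sku=R92: ✓ → 453
sku=R26: ✓ → 330
sku=R64: ✓ → 34
rating_sum = 102 + 436 + 453 + 430 + 42 + 96 + 460 + 252 + 93 + 453 + 330 + 34 = 3181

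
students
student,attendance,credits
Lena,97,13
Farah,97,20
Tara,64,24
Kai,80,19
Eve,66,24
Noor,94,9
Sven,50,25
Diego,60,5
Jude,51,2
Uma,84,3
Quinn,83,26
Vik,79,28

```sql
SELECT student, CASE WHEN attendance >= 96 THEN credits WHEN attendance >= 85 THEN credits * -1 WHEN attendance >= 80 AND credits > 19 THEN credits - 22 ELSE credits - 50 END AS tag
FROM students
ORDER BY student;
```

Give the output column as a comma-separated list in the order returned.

student=Diego: ELSE → -45
student=Eve: ELSE → -26
student=Farah: attendance >= 96 → 20
student=Jude: ELSE → -48
student=Kai: ELSE → -31
student=Lena: attendance >= 96 → 13
student=Noor: attendance >= 85 → -9
student=Quinn: attendance >= 80 AND credits > 19 → 4
student=Sven: ELSE → -25
student=Tara: ELSE → -26
student=Uma: ELSE → -47
student=Vik: ELSE → -22

-45, -26, 20, -48, -31, 13, -9, 4, -25, -26, -47, -22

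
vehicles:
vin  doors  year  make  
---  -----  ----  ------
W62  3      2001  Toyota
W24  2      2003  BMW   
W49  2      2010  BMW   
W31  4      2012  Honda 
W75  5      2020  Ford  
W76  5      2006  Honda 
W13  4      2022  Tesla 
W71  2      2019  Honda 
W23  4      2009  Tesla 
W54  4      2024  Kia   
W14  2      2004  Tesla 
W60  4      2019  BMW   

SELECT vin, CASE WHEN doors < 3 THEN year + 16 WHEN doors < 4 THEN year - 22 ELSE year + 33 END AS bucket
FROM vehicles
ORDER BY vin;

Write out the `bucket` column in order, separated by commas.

2055, 2020, 2042, 2019, 2045, 2026, 2057, 2052, 1979, 2035, 2053, 2039

vin=W13: ELSE → 2055
vin=W14: doors < 3 → 2020
vin=W23: ELSE → 2042
vin=W24: doors < 3 → 2019
vin=W31: ELSE → 2045
vin=W49: doors < 3 → 2026
vin=W54: ELSE → 2057
vin=W60: ELSE → 2052
vin=W62: doors < 4 → 1979
vin=W71: doors < 3 → 2035
vin=W75: ELSE → 2053
vin=W76: ELSE → 2039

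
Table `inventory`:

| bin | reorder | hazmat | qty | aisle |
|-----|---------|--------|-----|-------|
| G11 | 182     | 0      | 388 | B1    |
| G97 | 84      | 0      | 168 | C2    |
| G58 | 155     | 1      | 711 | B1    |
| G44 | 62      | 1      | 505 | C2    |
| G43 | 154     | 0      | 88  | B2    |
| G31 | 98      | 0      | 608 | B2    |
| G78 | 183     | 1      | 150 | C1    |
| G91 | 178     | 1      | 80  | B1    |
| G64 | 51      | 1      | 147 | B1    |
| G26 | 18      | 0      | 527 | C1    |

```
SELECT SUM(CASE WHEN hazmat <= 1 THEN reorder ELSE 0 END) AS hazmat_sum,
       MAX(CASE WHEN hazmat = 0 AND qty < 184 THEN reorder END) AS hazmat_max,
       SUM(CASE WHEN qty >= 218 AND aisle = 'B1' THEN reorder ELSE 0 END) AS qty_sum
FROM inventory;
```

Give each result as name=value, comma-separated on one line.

[hazmat_sum: hazmat <= 1]
bin=G11: ✓ → 182
bin=G97: ✓ → 84
bin=G58: ✓ → 155
bin=G44: ✓ → 62
bin=G43: ✓ → 154
bin=G31: ✓ → 98
bin=G78: ✓ → 183
bin=G91: ✓ → 178
bin=G64: ✓ → 51
bin=G26: ✓ → 18
hazmat_sum = 182 + 84 + 155 + 62 + 154 + 98 + 183 + 178 + 51 + 18 = 1165
—
[hazmat_max: hazmat = 0 AND qty < 184]
bin=G11: ✗
bin=G97: ✓ → 84
bin=G58: ✗
bin=G44: ✗
bin=G43: ✓ → 154
bin=G31: ✗
bin=G78: ✗
bin=G91: ✗
bin=G64: ✗
bin=G26: ✗
hazmat_max = MAX(84, 154) = 154
—
[qty_sum: qty >= 218 AND aisle = 'B1']
bin=G11: ✓ → 182
bin=G97: ✗
bin=G58: ✓ → 155
bin=G44: ✗
bin=G43: ✗
bin=G31: ✗
bin=G78: ✗
bin=G91: ✗
bin=G64: ✗
bin=G26: ✗
qty_sum = 182 + 155 = 337

hazmat_sum=1165, hazmat_max=154, qty_sum=337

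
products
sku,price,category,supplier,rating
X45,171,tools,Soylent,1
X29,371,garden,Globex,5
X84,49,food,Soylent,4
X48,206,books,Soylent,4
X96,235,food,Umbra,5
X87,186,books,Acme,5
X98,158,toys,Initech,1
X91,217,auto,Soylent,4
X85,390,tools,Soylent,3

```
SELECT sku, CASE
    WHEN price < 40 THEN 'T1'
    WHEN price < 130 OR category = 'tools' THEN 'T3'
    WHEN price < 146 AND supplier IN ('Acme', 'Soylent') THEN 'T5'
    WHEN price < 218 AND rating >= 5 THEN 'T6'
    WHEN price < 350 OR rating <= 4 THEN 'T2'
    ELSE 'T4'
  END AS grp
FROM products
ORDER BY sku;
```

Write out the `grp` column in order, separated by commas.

sku=X29: ELSE → T4
sku=X45: price < 130 OR category = 'tools' → T3
sku=X48: price < 350 OR rating <= 4 → T2
sku=X84: price < 130 OR category = 'tools' → T3
sku=X85: price < 130 OR category = 'tools' → T3
sku=X87: price < 218 AND rating >= 5 → T6
sku=X91: price < 350 OR rating <= 4 → T2
sku=X96: price < 350 OR rating <= 4 → T2
sku=X98: price < 350 OR rating <= 4 → T2

T4, T3, T2, T3, T3, T6, T2, T2, T2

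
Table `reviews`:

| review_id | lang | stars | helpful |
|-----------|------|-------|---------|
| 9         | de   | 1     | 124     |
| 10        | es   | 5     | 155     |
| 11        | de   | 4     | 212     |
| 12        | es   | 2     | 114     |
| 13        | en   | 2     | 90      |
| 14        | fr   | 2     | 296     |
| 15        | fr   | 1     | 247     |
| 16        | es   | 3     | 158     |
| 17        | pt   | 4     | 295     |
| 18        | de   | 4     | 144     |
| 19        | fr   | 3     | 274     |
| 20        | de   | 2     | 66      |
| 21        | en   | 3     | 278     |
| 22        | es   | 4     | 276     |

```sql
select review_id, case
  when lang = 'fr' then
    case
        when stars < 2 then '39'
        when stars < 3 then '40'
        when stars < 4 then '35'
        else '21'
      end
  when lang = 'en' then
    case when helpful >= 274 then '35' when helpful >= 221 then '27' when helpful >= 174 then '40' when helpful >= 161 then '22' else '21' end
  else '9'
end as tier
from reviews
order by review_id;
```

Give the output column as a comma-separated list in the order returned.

review_id=9: lang='de' → outer ELSE → 9
review_id=10: lang='es' → outer ELSE → 9
review_id=11: lang='de' → outer ELSE → 9
review_id=12: lang='es' → outer ELSE → 9
review_id=13: lang='en' → inner[ELSE] → 21
review_id=14: lang='fr' → inner[stars < 3] → 40
review_id=15: lang='fr' → inner[stars < 2] → 39
review_id=16: lang='es' → outer ELSE → 9
review_id=17: lang='pt' → outer ELSE → 9
review_id=18: lang='de' → outer ELSE → 9
review_id=19: lang='fr' → inner[stars < 4] → 35
review_id=20: lang='de' → outer ELSE → 9
review_id=21: lang='en' → inner[helpful >= 274] → 35
review_id=22: lang='es' → outer ELSE → 9

9, 9, 9, 9, 21, 40, 39, 9, 9, 9, 35, 9, 35, 9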